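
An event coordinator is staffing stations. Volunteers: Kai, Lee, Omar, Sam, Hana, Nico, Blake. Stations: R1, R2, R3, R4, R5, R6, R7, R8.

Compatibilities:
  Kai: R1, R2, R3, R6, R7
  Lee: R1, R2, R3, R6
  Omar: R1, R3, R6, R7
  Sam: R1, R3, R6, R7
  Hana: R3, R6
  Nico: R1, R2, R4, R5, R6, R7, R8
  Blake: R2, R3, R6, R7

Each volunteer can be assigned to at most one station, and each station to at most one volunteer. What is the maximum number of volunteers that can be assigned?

6

One maximum matching: Kai-R2, Lee-R1, Omar-R7, Sam-R3, Hana-R6, Nico-R4.
The set {Kai, Lee, Omar, Sam, Hana, Blake} has only 5 neighbours ({R1, R2, R3, R6, R7}), so by Hall's theorem at most 6 of the 7 volunteers can be matched.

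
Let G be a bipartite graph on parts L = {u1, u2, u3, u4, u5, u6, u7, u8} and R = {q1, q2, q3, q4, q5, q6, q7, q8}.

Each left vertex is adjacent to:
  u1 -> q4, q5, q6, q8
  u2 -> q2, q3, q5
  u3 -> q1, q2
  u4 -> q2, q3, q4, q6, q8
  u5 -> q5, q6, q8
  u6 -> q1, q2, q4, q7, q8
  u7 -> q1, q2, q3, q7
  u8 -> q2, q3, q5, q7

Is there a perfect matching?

Yes

For example, pair u1→q8, u2→q3, u3→q1, u4→q6, u5→q5, u6→q4, u7→q7, u8→q2.
Every left vertex is matched, so this is a perfect matching.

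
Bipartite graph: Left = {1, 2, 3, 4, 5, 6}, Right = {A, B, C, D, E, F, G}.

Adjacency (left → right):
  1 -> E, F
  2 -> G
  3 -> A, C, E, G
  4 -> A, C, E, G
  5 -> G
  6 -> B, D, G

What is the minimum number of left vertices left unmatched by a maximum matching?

For example, pair 1–F, 2–G, 3–C, 4–E, 6–B.
The set {2, 5} has only 1 neighbour ({G}), so by Hall's theorem at most 5 of the 6 left vertices can be matched.
That matches 5 of the 6, leaving 1 unmatched; no matching can do better.

1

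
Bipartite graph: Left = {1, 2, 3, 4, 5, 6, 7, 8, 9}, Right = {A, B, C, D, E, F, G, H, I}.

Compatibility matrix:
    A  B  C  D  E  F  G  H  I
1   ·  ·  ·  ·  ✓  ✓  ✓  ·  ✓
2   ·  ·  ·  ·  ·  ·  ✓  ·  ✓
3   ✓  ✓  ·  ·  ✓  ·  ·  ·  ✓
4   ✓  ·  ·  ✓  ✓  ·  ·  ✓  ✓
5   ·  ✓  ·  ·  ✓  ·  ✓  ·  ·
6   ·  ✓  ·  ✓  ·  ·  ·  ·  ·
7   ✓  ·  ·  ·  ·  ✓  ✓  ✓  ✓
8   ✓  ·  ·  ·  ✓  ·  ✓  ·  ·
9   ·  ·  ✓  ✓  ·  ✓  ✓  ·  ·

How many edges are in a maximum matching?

For example, pair 1–G, 2–I, 3–A, 4–H, 5–B, 6–D, 7–F, 8–E, 9–C.
This saturates every left vertex, so 9 is the maximum.

9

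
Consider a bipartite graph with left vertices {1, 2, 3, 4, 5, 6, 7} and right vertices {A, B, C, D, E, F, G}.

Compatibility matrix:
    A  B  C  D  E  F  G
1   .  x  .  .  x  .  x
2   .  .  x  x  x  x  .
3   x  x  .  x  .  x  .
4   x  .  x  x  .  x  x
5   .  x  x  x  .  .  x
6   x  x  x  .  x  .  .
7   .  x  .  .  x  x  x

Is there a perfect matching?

Yes

A valid assignment of size 7: 1–G, 2–D, 3–F, 4–A, 5–C, 6–E, 7–B.
Every left vertex is matched, so this is a perfect matching.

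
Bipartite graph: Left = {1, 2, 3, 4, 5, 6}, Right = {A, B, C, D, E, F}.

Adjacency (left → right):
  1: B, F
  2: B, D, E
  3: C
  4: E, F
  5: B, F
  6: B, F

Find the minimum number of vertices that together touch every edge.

5

A maximum matching has 5 edges (e.g. 1–F, 2–D, 3–C, 4–E, 5–B).
By König's theorem the minimum vertex cover has the same size. One such cover is {2, 3, 4, B, F}.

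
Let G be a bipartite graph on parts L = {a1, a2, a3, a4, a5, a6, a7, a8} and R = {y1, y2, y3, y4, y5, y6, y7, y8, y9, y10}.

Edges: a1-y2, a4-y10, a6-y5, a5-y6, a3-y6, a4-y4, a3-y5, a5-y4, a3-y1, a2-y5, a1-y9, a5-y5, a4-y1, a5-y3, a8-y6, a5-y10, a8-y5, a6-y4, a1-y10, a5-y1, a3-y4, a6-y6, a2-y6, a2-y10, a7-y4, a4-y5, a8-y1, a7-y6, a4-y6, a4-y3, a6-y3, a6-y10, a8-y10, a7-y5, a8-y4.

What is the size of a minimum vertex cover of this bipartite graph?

7

The 7 edges a1–y2, a2–y5, a3–y1, a4–y10, a5–y3, a6–y6, a7–y4 form a matching, so any vertex cover needs at least 7 vertices (one per matched edge).
Conversely {a1, y1, y3, y4, y5, y6, y10} meets every edge and has exactly 7 vertices, so 7 is optimal.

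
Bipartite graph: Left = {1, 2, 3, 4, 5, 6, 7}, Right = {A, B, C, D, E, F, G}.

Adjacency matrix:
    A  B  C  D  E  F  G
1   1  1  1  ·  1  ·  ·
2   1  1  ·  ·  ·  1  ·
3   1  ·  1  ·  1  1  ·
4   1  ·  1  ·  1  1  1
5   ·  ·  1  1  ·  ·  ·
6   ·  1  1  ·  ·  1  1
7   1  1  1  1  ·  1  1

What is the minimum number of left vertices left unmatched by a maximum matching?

For example, pair 1→E, 2→F, 3→C, 4→A, 5→D, 6→B, 7→G.
All 7 left vertices are matched, so no larger matching exists.
That matches 7 of the 7, leaving 0 unmatched; no matching can do better.

0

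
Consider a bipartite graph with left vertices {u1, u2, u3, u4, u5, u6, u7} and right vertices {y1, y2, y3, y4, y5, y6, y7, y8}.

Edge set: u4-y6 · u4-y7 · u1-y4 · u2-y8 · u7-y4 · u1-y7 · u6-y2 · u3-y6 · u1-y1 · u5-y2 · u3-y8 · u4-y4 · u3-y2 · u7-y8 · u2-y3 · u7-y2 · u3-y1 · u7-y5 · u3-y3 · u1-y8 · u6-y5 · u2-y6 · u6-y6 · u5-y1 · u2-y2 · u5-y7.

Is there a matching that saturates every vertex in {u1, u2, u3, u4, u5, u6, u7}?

Yes

A valid assignment of size 7: u1–y1, u2–y3, u3–y6, u4–y4, u5–y7, u6–y2, u7–y8.
Every left vertex is matched, so this matching saturates all of them.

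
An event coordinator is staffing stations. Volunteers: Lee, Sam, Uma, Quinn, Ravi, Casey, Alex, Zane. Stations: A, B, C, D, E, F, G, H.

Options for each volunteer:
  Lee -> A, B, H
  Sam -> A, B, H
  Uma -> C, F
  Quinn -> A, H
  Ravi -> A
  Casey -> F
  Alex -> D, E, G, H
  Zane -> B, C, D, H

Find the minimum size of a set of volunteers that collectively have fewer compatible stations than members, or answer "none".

4

Take S = {Lee, Sam, Quinn, Ravi}. Its neighbourhood is {A, B, H}, so |N(S)| = 3 < |S| = 4.
Every subset of size less than 4 has at least as many neighbours as members, so 4 is the minimum.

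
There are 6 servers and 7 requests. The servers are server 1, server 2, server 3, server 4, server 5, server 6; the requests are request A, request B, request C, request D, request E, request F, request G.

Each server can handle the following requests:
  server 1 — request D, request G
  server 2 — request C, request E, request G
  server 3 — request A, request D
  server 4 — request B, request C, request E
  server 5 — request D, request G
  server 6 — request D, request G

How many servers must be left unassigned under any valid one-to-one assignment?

For example, pair server 1–request D, server 2–request E, server 3–request A, server 4–request C, server 5–request G.
The set {server 1, server 5, server 6} has only 2 neighbours ({request D, request G}), so by Hall's theorem at most 5 of the 6 servers can be matched.
That matches 5 of the 6, leaving 1 unmatched; no matching can do better.

1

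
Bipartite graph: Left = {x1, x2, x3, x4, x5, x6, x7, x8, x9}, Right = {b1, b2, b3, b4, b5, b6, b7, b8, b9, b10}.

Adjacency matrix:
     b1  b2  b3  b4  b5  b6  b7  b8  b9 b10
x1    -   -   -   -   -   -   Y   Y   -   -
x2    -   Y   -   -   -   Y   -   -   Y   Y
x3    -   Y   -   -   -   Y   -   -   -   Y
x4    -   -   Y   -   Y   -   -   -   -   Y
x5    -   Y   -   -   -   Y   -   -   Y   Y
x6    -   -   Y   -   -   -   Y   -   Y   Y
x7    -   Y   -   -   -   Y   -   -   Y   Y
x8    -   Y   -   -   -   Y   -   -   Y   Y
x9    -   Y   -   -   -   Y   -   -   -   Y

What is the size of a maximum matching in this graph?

7

One maximum matching: x1-b8, x2-b9, x3-b10, x4-b5, x5-b2, x6-b3, x7-b6.
The set {x2, x3, x5, x7, x8, x9} has only 4 neighbours ({b10, b2, b6, b9}), so by Hall's theorem at most 7 of the 9 left vertices can be matched.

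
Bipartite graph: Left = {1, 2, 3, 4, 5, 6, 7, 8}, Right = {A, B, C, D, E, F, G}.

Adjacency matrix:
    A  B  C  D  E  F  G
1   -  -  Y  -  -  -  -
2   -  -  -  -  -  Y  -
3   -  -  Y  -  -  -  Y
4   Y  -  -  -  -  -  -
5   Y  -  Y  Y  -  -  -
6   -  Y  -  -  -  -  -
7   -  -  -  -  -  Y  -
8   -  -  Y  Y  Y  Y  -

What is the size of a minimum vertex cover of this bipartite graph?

7

The 7 edges 1–C, 2–F, 3–G, 4–A, 5–D, 6–B, 8–E form a matching, so any vertex cover needs at least 7 vertices (one per matched edge).
Conversely {1, 3, 4, 5, 6, 8, F} meets every edge and has exactly 7 vertices, so 7 is optimal.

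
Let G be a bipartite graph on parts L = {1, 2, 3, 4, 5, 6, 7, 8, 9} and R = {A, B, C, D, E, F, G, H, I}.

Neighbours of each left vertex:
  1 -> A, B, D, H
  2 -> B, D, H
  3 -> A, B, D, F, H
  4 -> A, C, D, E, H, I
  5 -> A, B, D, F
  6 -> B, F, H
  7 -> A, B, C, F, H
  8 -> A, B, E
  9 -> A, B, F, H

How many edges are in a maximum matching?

8

A valid assignment of size 8: 1–H, 2–D, 3–A, 4–I, 5–F, 6–B, 7–C, 8–E.
The set {1, 2, 3, 5, 6, 9} has only 5 neighbours ({A, B, D, F, H}), so by Hall's theorem at most 8 of the 9 left vertices can be matched.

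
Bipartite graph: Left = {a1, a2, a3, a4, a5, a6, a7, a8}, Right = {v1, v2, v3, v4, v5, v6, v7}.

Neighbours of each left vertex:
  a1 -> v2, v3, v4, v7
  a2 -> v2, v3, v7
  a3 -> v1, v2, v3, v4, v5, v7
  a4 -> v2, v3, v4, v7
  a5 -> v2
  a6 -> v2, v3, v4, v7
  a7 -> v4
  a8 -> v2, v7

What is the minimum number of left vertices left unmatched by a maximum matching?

3

One maximum matching: a1→v4, a2→v3, a3→v1, a4→v7, a5→v2.
The set {a1, a2, a4, a5, a6, a7, a8} has only 4 neighbours ({v2, v3, v4, v7}), so by Hall's theorem at most 5 of the 8 left vertices can be matched.
That matches 5 of the 8, leaving 3 unmatched; no matching can do better.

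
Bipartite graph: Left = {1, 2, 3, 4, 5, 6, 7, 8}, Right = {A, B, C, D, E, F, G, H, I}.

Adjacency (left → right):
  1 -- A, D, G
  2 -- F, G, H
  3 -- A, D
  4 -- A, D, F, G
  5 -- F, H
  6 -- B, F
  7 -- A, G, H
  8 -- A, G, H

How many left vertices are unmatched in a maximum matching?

A valid assignment of size 6: 1→G, 2→H, 3→A, 4→D, 5→F, 6→B.
The set {1, 2, 3, 4, 5, 7, 8} has only 5 neighbours ({A, D, F, G, H}), so by Hall's theorem at most 6 of the 8 left vertices can be matched.
That matches 6 of the 8, leaving 2 unmatched; no matching can do better.

2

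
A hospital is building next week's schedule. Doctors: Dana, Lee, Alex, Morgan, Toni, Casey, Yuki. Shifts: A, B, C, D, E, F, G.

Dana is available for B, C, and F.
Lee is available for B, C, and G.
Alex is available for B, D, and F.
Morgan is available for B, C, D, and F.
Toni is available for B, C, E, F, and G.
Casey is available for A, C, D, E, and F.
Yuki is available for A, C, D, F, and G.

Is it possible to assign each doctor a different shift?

A valid assignment of size 7: Dana-C, Lee-B, Alex-D, Morgan-F, Toni-E, Casey-A, Yuki-G.
Every doctor is matched, so this is a perfect matching.

Yes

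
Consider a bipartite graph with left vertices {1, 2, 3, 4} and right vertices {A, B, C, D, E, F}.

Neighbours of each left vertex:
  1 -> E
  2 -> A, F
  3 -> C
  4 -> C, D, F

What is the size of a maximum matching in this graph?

4

For example, pair 1→E, 2→A, 3→C, 4→F.
All 4 left vertices are matched, so no larger matching exists.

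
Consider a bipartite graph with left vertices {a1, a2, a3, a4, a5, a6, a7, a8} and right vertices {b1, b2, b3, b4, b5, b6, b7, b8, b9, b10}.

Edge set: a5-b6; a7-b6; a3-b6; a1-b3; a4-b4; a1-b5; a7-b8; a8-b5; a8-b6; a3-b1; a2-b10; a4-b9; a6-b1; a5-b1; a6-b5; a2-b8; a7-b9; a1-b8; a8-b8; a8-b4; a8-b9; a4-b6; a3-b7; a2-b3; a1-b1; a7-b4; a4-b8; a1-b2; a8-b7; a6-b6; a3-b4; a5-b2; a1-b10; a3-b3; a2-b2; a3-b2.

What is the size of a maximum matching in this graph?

8

One maximum matching: a1→b5, a2→b3, a3→b1, a4→b8, a5→b2, a6→b6, a7→b4, a8→b7.
All 8 left vertices are matched, so no larger matching exists.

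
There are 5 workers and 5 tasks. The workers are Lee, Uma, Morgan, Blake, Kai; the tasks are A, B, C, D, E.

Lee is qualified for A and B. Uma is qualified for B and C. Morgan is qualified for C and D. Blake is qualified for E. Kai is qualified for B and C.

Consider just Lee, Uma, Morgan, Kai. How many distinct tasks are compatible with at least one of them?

The union of neighbours of {Lee, Uma, Morgan, Kai} is {A, B, C, D}, which has 4 elements.
Since |N(S)| = 4 ≥ |S| = 4, Hall's condition holds for this subset.

4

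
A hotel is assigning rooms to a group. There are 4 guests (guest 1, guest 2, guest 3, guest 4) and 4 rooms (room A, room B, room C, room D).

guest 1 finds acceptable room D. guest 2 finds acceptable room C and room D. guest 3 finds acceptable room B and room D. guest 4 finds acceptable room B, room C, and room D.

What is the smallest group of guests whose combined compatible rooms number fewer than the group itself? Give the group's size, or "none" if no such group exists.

4

Take S = {guest 1, guest 2, guest 3, guest 4}. Its neighbourhood is {room B, room C, room D}, so |N(S)| = 3 < |S| = 4.
Every subset of size less than 4 has at least as many neighbours as members, so 4 is the minimum.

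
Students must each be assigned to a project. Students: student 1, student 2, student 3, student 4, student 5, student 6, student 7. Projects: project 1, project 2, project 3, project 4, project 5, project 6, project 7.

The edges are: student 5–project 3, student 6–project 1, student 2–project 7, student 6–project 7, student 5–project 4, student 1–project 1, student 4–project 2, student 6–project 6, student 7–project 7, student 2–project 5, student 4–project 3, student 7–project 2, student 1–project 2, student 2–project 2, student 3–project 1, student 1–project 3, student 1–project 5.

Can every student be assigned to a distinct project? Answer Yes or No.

Yes

One maximum matching: student 1→project 5, student 2→project 2, student 3→project 1, student 4→project 3, student 5→project 4, student 6→project 6, student 7→project 7.
Every student is matched, so this is a perfect matching.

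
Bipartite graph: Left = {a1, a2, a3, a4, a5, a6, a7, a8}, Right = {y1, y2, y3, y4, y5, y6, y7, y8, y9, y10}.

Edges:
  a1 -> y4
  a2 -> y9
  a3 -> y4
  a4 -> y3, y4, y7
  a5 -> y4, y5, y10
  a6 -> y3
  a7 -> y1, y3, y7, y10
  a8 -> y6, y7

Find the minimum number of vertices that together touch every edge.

{a2, a4, a5, a6, a7, a8, y4} is a vertex cover of size 7: every edge has an endpoint in this set.
No smaller cover exists because a1–y4, a2–y9, a4–y7, a5–y10, a6–y3, a7–y1, a8–y6 is a matching of size 7, and a cover must include an endpoint of each of these disjoint edges (König's theorem).

7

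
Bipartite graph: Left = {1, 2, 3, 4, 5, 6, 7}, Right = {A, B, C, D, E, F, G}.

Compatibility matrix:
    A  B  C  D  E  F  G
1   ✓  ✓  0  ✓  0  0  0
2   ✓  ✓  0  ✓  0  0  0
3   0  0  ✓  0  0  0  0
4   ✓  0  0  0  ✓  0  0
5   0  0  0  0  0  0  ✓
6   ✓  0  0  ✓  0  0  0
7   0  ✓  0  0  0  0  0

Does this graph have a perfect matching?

No

The set {1, 2, 6, 7} has only 3 neighbours ({A, B, D}), so by Hall's theorem at most 6 of the 7 left vertices can be matched.
Hence no matching covers every left vertex.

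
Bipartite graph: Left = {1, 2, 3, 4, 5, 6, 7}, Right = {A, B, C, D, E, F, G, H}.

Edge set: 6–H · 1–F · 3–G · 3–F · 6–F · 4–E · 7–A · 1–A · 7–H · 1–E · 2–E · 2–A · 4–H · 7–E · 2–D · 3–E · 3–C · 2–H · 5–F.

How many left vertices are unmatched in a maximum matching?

1

For example, pair 1-A, 2-D, 3-C, 4-E, 5-F, 6-H.
The set {1, 4, 5, 6, 7} has only 4 neighbours ({A, E, F, H}), so by Hall's theorem at most 6 of the 7 left vertices can be matched.
That matches 6 of the 7, leaving 1 unmatched; no matching can do better.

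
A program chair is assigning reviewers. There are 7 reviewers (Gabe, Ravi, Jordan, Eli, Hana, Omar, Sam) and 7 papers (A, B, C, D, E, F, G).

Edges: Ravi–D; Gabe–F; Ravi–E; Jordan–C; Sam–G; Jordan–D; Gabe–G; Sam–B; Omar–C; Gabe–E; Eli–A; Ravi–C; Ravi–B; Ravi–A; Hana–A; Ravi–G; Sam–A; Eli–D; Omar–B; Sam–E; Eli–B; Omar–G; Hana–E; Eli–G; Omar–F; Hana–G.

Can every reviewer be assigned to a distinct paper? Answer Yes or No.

Yes

One maximum matching: Gabe–E, Ravi–D, Jordan–C, Eli–G, Hana–A, Omar–F, Sam–B.
All 7 reviewers are covered.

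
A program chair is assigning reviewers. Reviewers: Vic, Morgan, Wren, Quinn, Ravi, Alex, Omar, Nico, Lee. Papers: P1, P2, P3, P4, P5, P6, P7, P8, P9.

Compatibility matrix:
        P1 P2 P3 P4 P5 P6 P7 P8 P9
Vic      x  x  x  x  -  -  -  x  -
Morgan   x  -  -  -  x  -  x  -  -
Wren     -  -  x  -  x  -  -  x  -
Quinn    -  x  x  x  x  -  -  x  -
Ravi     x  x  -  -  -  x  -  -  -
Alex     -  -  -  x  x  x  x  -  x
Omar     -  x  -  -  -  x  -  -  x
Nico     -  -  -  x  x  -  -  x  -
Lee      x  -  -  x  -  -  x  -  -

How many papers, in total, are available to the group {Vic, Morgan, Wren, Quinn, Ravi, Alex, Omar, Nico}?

9

The union of neighbours of {Vic, Morgan, Wren, Quinn, Ravi, Alex, Omar, Nico} is {P1, P2, P3, P4, P5, P6, P7, P8, P9}, which has 9 elements.
Since |N(S)| = 9 ≥ |S| = 8, Hall's condition holds for this subset.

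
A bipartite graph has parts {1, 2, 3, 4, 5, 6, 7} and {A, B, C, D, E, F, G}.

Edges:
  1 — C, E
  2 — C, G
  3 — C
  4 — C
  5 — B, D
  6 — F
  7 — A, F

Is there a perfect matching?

The set {3, 4} has only 1 neighbour ({C}), so by Hall's theorem at most 6 of the 7 left vertices can be matched.
Hence no matching covers every left vertex.

No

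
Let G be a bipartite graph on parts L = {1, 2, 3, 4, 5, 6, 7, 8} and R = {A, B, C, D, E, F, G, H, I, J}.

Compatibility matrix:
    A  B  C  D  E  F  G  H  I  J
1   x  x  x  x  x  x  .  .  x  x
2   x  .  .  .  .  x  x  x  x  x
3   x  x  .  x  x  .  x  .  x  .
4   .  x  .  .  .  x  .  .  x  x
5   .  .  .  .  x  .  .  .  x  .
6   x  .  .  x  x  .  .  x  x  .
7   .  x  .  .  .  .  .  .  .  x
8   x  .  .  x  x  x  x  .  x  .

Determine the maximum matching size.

One maximum matching: 1–A, 2–J, 3–D, 4–F, 5–I, 6–E, 7–B, 8–G.
All 8 left vertices are matched, so no larger matching exists.

8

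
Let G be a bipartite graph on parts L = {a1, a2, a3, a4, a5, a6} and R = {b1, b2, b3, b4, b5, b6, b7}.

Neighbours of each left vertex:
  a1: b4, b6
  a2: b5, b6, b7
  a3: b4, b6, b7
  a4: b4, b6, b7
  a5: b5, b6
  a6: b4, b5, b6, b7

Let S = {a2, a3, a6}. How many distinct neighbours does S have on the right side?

The union of neighbours of {a2, a3, a6} is {b4, b5, b6, b7}, which has 4 elements.
Since |N(S)| = 4 ≥ |S| = 3, Hall's condition holds for this subset.

4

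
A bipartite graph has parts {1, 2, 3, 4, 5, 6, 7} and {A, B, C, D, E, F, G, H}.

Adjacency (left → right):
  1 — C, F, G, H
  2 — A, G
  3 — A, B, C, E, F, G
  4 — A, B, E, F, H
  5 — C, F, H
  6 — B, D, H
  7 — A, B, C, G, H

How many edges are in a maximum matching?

7

A valid assignment of size 7: 1–C, 2–A, 3–B, 4–E, 5–F, 6–D, 7–G.
This saturates every left vertex, so 7 is the maximum.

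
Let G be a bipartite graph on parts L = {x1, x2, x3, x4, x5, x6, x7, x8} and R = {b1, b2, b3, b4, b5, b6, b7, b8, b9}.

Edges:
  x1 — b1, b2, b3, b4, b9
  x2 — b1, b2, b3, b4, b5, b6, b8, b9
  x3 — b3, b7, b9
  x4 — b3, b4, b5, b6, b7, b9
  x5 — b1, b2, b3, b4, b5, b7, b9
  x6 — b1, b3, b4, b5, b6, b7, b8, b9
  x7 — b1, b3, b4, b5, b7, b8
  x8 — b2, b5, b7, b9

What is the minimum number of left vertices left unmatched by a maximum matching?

0

For example, pair x1-b2, x2-b6, x3-b3, x4-b4, x5-b7, x6-b8, x7-b1, x8-b5.
This saturates every left vertex, so 8 is the maximum.
That matches 8 of the 8, leaving 0 unmatched; no matching can do better.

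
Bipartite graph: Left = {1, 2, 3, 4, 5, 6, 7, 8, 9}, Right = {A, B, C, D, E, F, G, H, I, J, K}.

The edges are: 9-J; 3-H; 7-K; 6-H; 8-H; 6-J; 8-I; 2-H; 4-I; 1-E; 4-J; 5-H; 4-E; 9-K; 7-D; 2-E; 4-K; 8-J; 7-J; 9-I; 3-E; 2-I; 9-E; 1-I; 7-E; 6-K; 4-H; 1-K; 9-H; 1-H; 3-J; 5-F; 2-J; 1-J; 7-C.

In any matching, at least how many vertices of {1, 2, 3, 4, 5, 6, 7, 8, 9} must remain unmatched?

For example, pair 1-E, 2-I, 3-H, 4-K, 5-F, 6-J, 7-D.
The set {1, 2, 3, 4, 6, 8, 9} has only 5 neighbours ({E, H, I, J, K}), so by Hall's theorem at most 7 of the 9 left vertices can be matched.
That matches 7 of the 9, leaving 2 unmatched; no matching can do better.

2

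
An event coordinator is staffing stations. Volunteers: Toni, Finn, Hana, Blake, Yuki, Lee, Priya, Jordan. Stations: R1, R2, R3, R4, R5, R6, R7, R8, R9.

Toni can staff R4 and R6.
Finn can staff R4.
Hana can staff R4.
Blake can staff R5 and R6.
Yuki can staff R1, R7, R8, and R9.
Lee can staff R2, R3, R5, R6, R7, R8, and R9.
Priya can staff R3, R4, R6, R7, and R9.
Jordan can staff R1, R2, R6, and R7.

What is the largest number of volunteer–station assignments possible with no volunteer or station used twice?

7

For example, pair Toni-R6, Finn-R4, Blake-R5, Yuki-R8, Lee-R3, Priya-R9, Jordan-R7.
The set {Finn, Hana} has only 1 neighbour ({R4}), so by Hall's theorem at most 7 of the 8 volunteers can be matched.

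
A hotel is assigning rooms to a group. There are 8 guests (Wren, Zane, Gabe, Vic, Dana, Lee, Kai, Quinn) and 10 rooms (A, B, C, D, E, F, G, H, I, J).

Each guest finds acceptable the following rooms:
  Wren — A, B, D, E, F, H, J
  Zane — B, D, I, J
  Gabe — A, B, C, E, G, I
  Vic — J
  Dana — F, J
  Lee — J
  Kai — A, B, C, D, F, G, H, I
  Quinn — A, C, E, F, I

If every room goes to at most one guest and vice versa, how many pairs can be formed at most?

7

For example, pair Wren-E, Zane-B, Gabe-G, Vic-J, Dana-F, Kai-H, Quinn-A.
The set {Vic, Lee} has only 1 neighbour ({J}), so by Hall's theorem at most 7 of the 8 guests can be matched.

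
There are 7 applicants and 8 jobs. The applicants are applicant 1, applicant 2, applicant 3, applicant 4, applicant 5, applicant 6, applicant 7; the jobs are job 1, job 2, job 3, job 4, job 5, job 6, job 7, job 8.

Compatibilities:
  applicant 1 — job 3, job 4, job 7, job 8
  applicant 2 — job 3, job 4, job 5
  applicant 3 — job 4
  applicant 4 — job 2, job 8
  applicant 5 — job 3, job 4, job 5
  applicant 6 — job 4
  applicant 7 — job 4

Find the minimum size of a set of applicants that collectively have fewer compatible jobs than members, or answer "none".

Take S = {applicant 3, applicant 6}. Its neighbourhood is {job 4}, so |N(S)| = 1 < |S| = 2.
No single vertex violates Hall's condition since each has at least one neighbour, so 2 is the minimum.

2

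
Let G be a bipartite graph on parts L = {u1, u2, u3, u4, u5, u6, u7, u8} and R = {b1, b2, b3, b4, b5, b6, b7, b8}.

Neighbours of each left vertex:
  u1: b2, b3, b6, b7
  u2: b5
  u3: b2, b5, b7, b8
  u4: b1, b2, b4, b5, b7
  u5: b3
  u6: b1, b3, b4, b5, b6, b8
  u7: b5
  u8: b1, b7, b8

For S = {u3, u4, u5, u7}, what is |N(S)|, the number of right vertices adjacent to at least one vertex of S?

7

The union of neighbours of {u3, u4, u5, u7} is {b1, b2, b3, b4, b5, b7, b8}, which has 7 elements.
Since |N(S)| = 7 ≥ |S| = 4, Hall's condition holds for this subset.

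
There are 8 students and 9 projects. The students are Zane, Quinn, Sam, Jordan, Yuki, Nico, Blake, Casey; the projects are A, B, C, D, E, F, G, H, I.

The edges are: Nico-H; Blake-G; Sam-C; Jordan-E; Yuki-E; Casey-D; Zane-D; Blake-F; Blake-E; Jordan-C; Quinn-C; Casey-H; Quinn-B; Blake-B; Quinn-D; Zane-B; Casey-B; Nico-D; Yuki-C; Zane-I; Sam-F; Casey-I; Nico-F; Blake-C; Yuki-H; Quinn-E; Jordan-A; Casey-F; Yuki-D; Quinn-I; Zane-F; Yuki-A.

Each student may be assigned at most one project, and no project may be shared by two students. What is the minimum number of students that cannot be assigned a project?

A valid assignment of size 8: Zane–F, Quinn–B, Sam–C, Jordan–E, Yuki–A, Nico–D, Blake–G, Casey–H.
This saturates every student, so 8 is the maximum.
That matches 8 of the 8, leaving 0 unmatched; no matching can do better.

0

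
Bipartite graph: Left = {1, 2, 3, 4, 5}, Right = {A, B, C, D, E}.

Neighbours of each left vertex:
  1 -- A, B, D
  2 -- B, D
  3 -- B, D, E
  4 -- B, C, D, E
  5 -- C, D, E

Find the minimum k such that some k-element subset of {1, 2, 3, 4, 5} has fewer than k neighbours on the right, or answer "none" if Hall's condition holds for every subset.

A matching saturating every left vertex exists, for instance 1→A, 2→D, 3→B, 4→C, 5→E.
By Hall's marriage theorem, this means |N(S)| ≥ |S| for every subset S, so no violating subset exists.

none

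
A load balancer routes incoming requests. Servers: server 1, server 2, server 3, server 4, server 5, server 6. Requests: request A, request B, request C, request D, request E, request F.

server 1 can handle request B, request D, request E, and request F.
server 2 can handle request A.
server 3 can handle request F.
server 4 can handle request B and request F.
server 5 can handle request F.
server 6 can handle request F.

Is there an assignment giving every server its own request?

No

The set {server 3, server 5, server 6} has only 1 neighbour ({request F}), so by Hall's theorem at most 4 of the 6 servers can be matched.
Hence no matching covers every server.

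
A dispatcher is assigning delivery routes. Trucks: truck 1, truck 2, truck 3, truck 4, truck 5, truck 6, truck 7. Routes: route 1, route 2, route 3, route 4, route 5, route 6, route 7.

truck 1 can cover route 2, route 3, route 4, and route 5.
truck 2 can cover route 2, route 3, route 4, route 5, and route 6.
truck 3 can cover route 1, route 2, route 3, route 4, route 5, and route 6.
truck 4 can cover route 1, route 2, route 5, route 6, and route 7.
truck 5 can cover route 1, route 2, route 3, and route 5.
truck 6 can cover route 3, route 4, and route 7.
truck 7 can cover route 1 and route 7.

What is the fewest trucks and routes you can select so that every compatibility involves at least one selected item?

7

A maximum matching has 7 edges (e.g. truck 1–route 2, truck 2–route 5, truck 3–route 1, truck 4–route 6, truck 5–route 3, truck 6–route 4, truck 7–route 7).
By König's theorem the minimum vertex cover has the same size. One such cover is {truck 1, truck 2, truck 3, truck 4, truck 5, truck 6, truck 7}.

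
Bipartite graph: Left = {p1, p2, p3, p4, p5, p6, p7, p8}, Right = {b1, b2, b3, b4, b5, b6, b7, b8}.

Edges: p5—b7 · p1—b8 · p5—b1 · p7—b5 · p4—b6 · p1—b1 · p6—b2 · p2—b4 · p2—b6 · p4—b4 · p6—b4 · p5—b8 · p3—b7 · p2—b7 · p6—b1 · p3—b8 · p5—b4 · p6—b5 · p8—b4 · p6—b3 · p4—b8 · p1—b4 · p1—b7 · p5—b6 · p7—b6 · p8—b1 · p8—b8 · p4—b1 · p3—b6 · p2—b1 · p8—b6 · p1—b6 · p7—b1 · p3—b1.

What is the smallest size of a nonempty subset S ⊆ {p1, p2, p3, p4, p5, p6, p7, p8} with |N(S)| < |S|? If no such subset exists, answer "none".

6

Take S = {p1, p2, p3, p4, p5, p8}. Its neighbourhood is {b1, b4, b6, b7, b8}, so |N(S)| = 5 < |S| = 6.
Every subset of size less than 6 has at least as many neighbours as members, so 6 is the minimum.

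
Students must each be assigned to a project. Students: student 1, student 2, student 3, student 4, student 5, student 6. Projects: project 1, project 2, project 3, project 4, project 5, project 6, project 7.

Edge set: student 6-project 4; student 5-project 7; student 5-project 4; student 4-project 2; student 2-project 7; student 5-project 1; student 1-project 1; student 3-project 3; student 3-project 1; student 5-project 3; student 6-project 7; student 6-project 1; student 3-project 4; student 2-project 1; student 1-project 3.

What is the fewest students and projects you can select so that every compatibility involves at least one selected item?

{student 4, project 1, project 3, project 4, project 7} is a vertex cover of size 5: every edge has an endpoint in this set.
No smaller cover exists because student 1–project 3, student 2–project 7, student 3–project 1, student 4–project 2, student 5–project 4 is a matching of size 5, and a cover must include an endpoint of each of these disjoint edges (König's theorem).

5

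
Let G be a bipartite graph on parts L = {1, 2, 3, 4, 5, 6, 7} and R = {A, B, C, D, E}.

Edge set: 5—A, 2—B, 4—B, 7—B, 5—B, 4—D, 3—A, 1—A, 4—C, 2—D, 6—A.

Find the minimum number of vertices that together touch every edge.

4

A maximum matching has 4 edges (e.g. 1–A, 2–D, 4–C, 5–B).
By König's theorem the minimum vertex cover has the same size. One such cover is {2, 4, A, B}.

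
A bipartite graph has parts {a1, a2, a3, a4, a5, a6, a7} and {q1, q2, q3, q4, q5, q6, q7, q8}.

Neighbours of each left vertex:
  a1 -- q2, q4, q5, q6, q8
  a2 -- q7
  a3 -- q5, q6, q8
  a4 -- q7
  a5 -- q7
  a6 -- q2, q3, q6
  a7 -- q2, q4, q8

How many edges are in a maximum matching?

5

One maximum matching: a1-q4, a2-q7, a3-q5, a6-q6, a7-q8.
The set {a2, a4, a5} has only 1 neighbour ({q7}), so by Hall's theorem at most 5 of the 7 left vertices can be matched.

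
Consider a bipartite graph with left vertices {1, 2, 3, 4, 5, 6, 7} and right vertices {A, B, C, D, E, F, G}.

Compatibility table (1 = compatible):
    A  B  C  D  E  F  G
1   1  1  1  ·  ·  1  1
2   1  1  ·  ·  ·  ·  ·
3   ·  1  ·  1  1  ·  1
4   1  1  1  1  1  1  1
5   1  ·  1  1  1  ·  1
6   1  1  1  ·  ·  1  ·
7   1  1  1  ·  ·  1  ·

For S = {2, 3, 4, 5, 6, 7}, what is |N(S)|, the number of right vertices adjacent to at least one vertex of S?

7

The union of neighbours of {2, 3, 4, 5, 6, 7} is {A, B, C, D, E, F, G}, which has 7 elements.
Since |N(S)| = 7 ≥ |S| = 6, Hall's condition holds for this subset.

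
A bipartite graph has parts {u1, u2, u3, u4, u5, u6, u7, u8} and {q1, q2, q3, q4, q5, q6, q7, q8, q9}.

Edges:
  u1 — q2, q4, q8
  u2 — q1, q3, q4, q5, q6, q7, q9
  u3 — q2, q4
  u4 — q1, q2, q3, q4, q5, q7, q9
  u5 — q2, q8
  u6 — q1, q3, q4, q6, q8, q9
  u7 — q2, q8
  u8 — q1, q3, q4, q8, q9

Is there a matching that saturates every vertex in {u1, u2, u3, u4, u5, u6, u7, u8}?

No

The set {u1, u3, u5, u7} has only 3 neighbours ({q2, q4, q8}), so by Hall's theorem at most 7 of the 8 left vertices can be matched.
Hence no matching covers every left vertex.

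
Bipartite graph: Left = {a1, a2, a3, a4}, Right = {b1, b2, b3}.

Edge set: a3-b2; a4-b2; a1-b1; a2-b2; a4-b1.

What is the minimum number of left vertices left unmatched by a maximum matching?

A valid assignment of size 2: a1-b1, a2-b2.
The set {a1, a2, a3, a4} has only 2 neighbours ({b1, b2}), so by Hall's theorem at most 2 of the 4 left vertices can be matched.
That matches 2 of the 4, leaving 2 unmatched; no matching can do better.

2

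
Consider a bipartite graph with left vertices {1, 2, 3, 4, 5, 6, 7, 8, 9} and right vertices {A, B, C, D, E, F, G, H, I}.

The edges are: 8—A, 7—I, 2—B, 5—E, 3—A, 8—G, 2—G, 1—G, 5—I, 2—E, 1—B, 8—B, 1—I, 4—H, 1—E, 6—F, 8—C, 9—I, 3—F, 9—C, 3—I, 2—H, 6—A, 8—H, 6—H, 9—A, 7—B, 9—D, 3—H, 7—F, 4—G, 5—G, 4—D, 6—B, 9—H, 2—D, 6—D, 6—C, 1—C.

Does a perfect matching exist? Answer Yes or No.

Yes

One maximum matching: 1→C, 2→G, 3→I, 4→D, 5→E, 6→H, 7→F, 8→B, 9→A.
Every left vertex is matched, so this is a perfect matching.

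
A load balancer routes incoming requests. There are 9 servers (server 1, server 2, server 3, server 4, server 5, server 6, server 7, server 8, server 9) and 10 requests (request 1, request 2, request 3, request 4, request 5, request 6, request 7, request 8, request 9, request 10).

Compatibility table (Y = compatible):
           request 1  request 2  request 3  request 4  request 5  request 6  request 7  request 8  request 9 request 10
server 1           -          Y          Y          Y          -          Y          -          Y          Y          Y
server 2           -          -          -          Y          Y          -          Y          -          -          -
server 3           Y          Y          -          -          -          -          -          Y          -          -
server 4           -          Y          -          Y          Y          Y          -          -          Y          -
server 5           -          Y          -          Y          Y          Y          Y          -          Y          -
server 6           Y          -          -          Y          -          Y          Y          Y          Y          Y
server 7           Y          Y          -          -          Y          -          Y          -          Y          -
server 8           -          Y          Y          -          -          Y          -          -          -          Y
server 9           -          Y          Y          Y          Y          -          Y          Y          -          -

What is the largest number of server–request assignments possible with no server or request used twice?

9

A valid assignment of size 9: server 1→request 10, server 2→request 5, server 3→request 8, server 4→request 2, server 5→request 4, server 6→request 6, server 7→request 9, server 8→request 3, server 9→request 7.
All 9 servers are matched, so no larger matching exists.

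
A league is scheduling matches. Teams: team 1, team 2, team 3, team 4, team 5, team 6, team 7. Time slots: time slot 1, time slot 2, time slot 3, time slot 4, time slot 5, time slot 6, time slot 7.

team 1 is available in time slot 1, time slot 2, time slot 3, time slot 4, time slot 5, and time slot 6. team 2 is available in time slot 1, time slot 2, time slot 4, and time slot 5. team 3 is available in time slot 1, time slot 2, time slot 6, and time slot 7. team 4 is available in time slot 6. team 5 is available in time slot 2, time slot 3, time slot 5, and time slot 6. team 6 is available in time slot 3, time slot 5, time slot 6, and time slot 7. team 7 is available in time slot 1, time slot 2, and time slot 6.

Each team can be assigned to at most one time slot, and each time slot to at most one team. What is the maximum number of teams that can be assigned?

7

For example, pair team 1-time slot 4, team 2-time slot 1, team 3-time slot 7, team 4-time slot 6, team 5-time slot 5, team 6-time slot 3, team 7-time slot 2.
All 7 teams are matched, so no larger matching exists.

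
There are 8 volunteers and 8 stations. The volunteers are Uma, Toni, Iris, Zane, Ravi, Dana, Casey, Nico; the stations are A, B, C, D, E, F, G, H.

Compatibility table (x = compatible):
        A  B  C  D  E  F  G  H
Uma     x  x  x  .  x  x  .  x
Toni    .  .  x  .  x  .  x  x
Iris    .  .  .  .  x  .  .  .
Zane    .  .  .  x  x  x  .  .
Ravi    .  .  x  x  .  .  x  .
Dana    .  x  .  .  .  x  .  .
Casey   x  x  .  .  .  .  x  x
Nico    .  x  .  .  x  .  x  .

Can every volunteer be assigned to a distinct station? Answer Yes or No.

A valid assignment of size 8: Uma–A, Toni–H, Iris–E, Zane–D, Ravi–C, Dana–F, Casey–G, Nico–B.
All 8 volunteers are covered.

Yes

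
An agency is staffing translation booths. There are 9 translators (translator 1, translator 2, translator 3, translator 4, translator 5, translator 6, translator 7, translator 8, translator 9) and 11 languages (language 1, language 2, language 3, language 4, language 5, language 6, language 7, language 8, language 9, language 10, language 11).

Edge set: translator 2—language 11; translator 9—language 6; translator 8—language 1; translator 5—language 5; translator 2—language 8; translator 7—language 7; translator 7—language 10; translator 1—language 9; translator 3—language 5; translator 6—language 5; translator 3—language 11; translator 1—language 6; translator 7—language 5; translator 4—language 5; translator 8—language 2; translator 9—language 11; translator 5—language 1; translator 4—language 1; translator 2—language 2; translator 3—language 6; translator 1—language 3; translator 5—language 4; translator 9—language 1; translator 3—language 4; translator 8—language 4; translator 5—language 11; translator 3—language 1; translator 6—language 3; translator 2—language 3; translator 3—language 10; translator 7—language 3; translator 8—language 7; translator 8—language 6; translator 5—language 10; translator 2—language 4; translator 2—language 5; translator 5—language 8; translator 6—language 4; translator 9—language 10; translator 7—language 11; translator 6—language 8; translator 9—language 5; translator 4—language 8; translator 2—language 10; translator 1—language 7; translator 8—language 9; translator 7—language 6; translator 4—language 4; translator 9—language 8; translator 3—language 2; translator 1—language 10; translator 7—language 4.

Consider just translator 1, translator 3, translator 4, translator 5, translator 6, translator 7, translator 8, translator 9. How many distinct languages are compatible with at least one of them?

11

The union of neighbours of {translator 1, translator 3, translator 4, translator 5, translator 6, translator 7, translator 8, translator 9} is {language 1, language 2, language 3, language 4, language 5, language 6, language 7, language 8, language 9, language 10, language 11}, which has 11 elements.
Since |N(S)| = 11 ≥ |S| = 8, Hall's condition holds for this subset.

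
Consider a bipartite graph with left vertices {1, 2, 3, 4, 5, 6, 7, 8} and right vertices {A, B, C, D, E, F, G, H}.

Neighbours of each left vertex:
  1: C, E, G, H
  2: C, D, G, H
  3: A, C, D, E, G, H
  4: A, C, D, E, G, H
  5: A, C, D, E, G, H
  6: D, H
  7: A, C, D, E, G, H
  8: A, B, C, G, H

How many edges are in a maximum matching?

7

A valid assignment of size 7: 1–C, 2–G, 3–H, 4–E, 5–A, 6–D, 8–B.
The set {1, 2, 3, 4, 5, 6, 7} has only 6 neighbours ({A, C, D, E, G, H}), so by Hall's theorem at most 7 of the 8 left vertices can be matched.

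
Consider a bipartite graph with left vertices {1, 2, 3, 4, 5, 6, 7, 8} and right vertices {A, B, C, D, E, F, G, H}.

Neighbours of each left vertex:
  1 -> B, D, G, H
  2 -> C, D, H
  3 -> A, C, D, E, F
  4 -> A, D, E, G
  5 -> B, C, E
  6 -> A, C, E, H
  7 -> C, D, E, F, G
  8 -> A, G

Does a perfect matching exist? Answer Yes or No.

Yes

For example, pair 1–D, 2–C, 3–F, 4–A, 5–B, 6–H, 7–E, 8–G.
All 8 left vertices are covered.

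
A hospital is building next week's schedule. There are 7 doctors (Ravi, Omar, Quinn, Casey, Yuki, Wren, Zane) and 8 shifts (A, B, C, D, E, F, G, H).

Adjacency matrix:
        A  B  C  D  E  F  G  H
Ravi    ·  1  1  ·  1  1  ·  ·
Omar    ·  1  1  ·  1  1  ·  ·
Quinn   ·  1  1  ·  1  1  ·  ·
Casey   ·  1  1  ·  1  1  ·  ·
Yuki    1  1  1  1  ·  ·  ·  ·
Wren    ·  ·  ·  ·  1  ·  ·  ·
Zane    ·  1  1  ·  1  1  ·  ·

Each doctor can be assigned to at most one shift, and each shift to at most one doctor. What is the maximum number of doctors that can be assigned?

5

A valid assignment of size 5: Ravi-F, Omar-C, Quinn-E, Casey-B, Yuki-D.
The set {Ravi, Omar, Quinn, Casey, Wren, Zane} has only 4 neighbours ({B, C, E, F}), so by Hall's theorem at most 5 of the 7 doctors can be matched.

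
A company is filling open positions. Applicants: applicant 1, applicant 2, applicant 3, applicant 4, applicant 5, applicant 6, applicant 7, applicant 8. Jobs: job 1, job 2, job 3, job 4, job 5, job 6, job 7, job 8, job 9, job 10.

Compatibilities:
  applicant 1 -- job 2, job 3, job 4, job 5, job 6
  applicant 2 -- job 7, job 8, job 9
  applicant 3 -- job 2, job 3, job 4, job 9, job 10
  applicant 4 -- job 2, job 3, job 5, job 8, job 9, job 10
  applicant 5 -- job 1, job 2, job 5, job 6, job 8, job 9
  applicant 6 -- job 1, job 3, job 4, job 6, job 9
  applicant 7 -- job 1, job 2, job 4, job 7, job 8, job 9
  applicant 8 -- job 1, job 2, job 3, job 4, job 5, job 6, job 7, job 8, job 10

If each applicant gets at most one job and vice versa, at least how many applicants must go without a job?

A valid assignment of size 8: applicant 1–job 2, applicant 2–job 8, applicant 3–job 4, applicant 4–job 3, applicant 5–job 9, applicant 6–job 1, applicant 7–job 7, applicant 8–job 5.
This saturates every applicant, so 8 is the maximum.
That matches 8 of the 8, leaving 0 unmatched; no matching can do better.

0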